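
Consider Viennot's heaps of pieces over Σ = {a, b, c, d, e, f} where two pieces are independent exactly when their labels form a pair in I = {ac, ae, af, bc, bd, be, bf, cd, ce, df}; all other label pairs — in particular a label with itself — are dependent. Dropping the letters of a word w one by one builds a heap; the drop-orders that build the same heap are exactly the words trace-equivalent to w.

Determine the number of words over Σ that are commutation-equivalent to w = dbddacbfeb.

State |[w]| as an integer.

410

0(d) covers ∅
1(b) covers ∅
2(d) covers 0:d
3(d) covers 2:d
4(a) covers 1:b, 3:d
5(c) covers ∅
6(b) covers 4:a
7(f) covers 5:c
8(e) covers 3:d, 7:f
9(b) covers 6:b
floor of heap: 0:d, 1:b, 5:c
completions by unplaced set U, small U first (add the entries for U minus each lowest piece of U):
  |U|=1: {8}:1  {9}:1
  |U|=2: {6,9}:1  {7,8}:1  {8,9}:2
  |U|=3: {4,6,9}:1  {5,7,8}:1  {6,8,9}:3  {7,8,9}:3
  |U|=4: {1,4,6,9}:1  {4,6,8,9}:4  {5,7,8,9}:4  {6,7,8,9}:6
  |U|=5: {1,4,6,8,9}:5  {3,4,6,8,9}:4  {4,6,7,8,9}:10  {5,6,7,8,9}:10
  |U|=6: {1,3,4,6,8,9}:9  {1,4,6,7,8,9}:15  {2,3,4,6,8,9}:4  {3,4,6,7,8,9}:14  {4,5,6,7,8,9}:20
  |U|=7: {0,2,3,4,6,8,9}:4  {1,2,3,4,6,8,9}:13  {1,3,4,6,7,8,9}:38  {1,4,5,6,7,8,9}:35  {2,3,4,6,7,8,9}:18  {3,4,5,6,7,8,9}:34
  |U|=8: {0,1,2,3,4,6,8,9}:17  {0,2,3,4,6,7,8,9}:22  {1,2,3,4,6,7,8,9}:69  {1,3,4,5,6,7,8,9}:107  {2,3,4,5,6,7,8,9}:52
  start at 0(d): 228
  start at 1(b): 74
  start at 5(c): 108
sum over floor = 410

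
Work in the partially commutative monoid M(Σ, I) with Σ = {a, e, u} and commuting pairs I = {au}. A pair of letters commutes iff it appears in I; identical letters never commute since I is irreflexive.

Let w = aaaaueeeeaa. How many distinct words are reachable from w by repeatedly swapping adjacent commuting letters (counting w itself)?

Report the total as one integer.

5

drop 0:a onto floor
drop 1:a onto {0:a}
drop 2:a onto {1:a}
drop 3:a onto {2:a}
drop 4:u onto floor
drop 5:e onto {3:a, 4:u}
drop 6:e onto {5:e}
drop 7:e onto {6:e}
drop 8:e onto {7:e}
drop 9:a onto {8:e}
drop 10:a onto {9:a}
ground layer = {0:a, 4:u}
drop-orders for the pieces not yet dropped (sum over which currently-grounded one goes next):
  1 to go: {10} 1
  2 to go: {9,10} 1
  3 to go: {8,9,10} 1
  4 to go: {7,8,9,10} 1
  5 to go: {6,7,8,9,10} 1
  6 to go: {5,6,7,8,9,10} 1
  7 to go: {3,5,6,7,8,9,10} 1  {4,5,6,7,8,9,10} 1
  8 to go: {2,3,5,6,7,8,9,10} 1  {3,4,5,6,7,8,9,10} 2
  9 to go: {1,2,3,5,6,7,8,9,10} 1  {2,3,4,5,6,7,8,9,10} 3
  if 0:a drops first: 4 orders
  if 4:u drops first: 1 orders
heap linearizations: 5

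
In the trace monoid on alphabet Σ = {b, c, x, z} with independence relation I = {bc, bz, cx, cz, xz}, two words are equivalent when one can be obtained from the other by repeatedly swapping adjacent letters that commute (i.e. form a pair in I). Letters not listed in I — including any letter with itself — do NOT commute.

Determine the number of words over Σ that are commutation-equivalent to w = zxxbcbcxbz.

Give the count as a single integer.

1260

piece 0:z — minimal
piece 1:x — minimal
piece 2:x rests on {1:x}
piece 3:b rests on {2:x}
piece 4:c — minimal
piece 5:b rests on {3:b}
piece 6:c rests on {4:c}
piece 7:x rests on {5:b}
piece 8:b rests on {7:x}
piece 9:z rests on {0:z}
minimal pieces: {0:z, 1:x, 4:c}
ways to finish when only these pieces remain (= sum over removing one remaining piece with nothing left below it):
  1 left: {6}→1  {8}→1  {9}→1
  2 left: {0,9}→1  {4,6}→1  {6,8}→2  {6,9}→2  {7,8}→1  {8,9}→2
  3 left: {0,6,9}→3  {0,8,9}→3  {4,6,8}→3  {4,6,9}→3  {5,7,8}→1  {6,7,8}→3  {6,8,9}→6  {7,8,9}→3
  4 left: {0,4,6,9}→6  {0,6,8,9}→12  {0,7,8,9}→6  {3,5,7,8}→1  {4,6,7,8}→6  {4,6,8,9}→12  {5,6,7,8}→4  {5,7,8,9}→4  {6,7,8,9}→12
  5 left: {0,4,6,8,9}→30  {0,5,7,8,9}→10  {0,6,7,8,9}→30  {2,3,5,7,8}→1  {3,5,6,7,8}→5  {3,5,7,8,9}→5  {4,5,6,7,8}→10  {4,6,7,8,9}→30  {5,6,7,8,9}→20
  6 left: {0,3,5,7,8,9}→15  {0,4,6,7,8,9}→90  {0,5,6,7,8,9}→60  {1,2,3,5,7,8}→1  {2,3,5,6,7,8}→6  {2,3,5,7,8,9}→6  {3,4,5,6,7,8}→15  {3,5,6,7,8,9}→30  {4,5,6,7,8,9}→60
  7 left: {0,2,3,5,7,8,9}→21  {0,3,5,6,7,8,9}→105  {0,4,5,6,7,8,9}→210  {1,2,3,5,6,7,8}→7  {1,2,3,5,7,8,9}→7  {2,3,4,5,6,7,8}→21  {2,3,5,6,7,8,9}→42  {3,4,5,6,7,8,9}→105
  8 left: {0,1,2,3,5,7,8,9}→28  {0,2,3,5,6,7,8,9}→168  {0,3,4,5,6,7,8,9}→420  {1,2,3,4,5,6,7,8}→28  {1,2,3,5,6,7,8,9}→56  {2,3,4,5,6,7,8,9}→168
  placing 0:z first → 252 extensions
  placing 1:x first → 756 extensions
  placing 4:c first → 252 extensions
total linear extensions = 1260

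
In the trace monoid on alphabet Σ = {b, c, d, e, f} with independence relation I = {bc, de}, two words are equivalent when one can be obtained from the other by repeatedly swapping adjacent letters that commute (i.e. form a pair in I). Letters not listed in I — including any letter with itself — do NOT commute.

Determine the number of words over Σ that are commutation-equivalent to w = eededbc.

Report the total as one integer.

#0=e has no predecessor
#1=e depends on [0:e]
#2=d has no predecessor
#3=e depends on [1:e]
#4=d depends on [2:d]
#5=b depends on [3:e, 4:d]
#6=c depends on [3:e, 4:d]
sources: [0:e, 2:d]
N(rest) = Σ N(rest − s) over sources s of rest; N(one piece) = 1:
  size 1 → [5]=1  [6]=1
  size 2 → [5,6]=2
  size 3 → [3,5,6]=2  [4,5,6]=2
  size 4 → [1,3,5,6]=2  [2,4,5,6]=2  [3,4,5,6]=4
  size 5 → [0,1,3,5,6]=2  [1,3,4,5,6]=6  [2,3,4,5,6]=6
  first=0(e) contributes 12
  first=2(d) contributes 8
|[w]| = 20

20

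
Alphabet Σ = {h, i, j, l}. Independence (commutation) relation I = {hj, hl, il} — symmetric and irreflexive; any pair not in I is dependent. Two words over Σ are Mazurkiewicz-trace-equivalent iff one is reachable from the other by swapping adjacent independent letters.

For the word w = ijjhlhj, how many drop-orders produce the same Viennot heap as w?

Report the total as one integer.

piece 0:i — minimal
piece 1:j rests on {0:i}
piece 2:j rests on {1:j}
piece 3:h rests on {0:i}
piece 4:l rests on {2:j}
piece 5:h rests on {3:h}
piece 6:j rests on {4:l}
minimal pieces: {0:i}
ways to finish when only these pieces remain (= sum over removing one remaining piece with nothing left below it):
  1 left: {5}→1  {6}→1
  2 left: {3,5}→1  {4,6}→1  {5,6}→2
  3 left: {2,4,6}→1  {3,5,6}→3  {4,5,6}→3
  4 left: {1,2,4,6}→1  {2,4,5,6}→4  {3,4,5,6}→6
  5 left: {1,2,4,5,6}→5  {2,3,4,5,6}→10
  placing 0:i first → 15 extensions

15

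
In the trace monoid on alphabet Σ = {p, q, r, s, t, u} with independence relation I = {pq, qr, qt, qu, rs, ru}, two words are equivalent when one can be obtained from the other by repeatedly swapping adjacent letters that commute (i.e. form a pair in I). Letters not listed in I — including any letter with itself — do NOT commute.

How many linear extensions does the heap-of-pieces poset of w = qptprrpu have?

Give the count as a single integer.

#0=q has no predecessor
#1=p has no predecessor
#2=t depends on [1:p]
#3=p depends on [2:t]
#4=r depends on [3:p]
#5=r depends on [4:r]
#6=p depends on [5:r]
#7=u depends on [6:p]
sources: [0:q, 1:p]
N(rest) = Σ N(rest − s) over sources s of rest; N(one piece) = 1:
  size 1 → [0]=1  [7]=1
  size 2 → [0,7]=2  [6,7]=1
  size 3 → [0,6,7]=3  [5,6,7]=1
  size 4 → [0,5,6,7]=4  [4,5,6,7]=1
  size 5 → [0,4,5,6,7]=5  [3,4,5,6,7]=1
  size 6 → [0,3,4,5,6,7]=6  [2,3,4,5,6,7]=1
  first=0(q) contributes 1
  first=1(p) contributes 7
|[w]| = 8

8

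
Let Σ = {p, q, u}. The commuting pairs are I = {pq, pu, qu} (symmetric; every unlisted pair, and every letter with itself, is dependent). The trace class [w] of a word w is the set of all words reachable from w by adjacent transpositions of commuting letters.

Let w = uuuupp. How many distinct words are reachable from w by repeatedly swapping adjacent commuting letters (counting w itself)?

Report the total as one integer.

0(u) covers ∅
1(u) covers 0:u
2(u) covers 1:u
3(u) covers 2:u
4(p) covers ∅
5(p) covers 4:p
floor of heap: 0:u, 4:p
completions by unplaced set U, small U first (add the entries for U minus each lowest piece of U):
  |U|=1: {3}:1  {5}:1
  |U|=2: {2,3}:1  {3,5}:2  {4,5}:1
  |U|=3: {1,2,3}:1  {2,3,5}:3  {3,4,5}:3
  |U|=4: {0,1,2,3}:1  {1,2,3,5}:4  {2,3,4,5}:6
  start at 0(u): 10
  start at 4(p): 5
sum over floor = 15

15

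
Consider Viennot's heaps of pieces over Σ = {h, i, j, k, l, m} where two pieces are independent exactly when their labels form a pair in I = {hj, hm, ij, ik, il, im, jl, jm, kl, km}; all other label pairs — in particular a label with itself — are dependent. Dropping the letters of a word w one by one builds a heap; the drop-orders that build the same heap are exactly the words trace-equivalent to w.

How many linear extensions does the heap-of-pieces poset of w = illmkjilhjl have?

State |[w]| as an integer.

2415

drop 0:i onto floor
drop 1:l onto floor
drop 2:l onto {1:l}
drop 3:m onto {2:l}
drop 4:k onto floor
drop 5:j onto {4:k}
drop 6:i onto {0:i}
drop 7:l onto {3:m}
drop 8:h onto {4:k, 6:i, 7:l}
drop 9:j onto {5:j}
drop 10:l onto {8:h}
ground layer = {0:i, 1:l, 4:k}
drop-orders for the pieces not yet dropped (sum over which currently-grounded one goes next):
  1 to go: {9} 1  {10} 1
  2 to go: {5,9} 1  {8,10} 1  {9,10} 2
  3 to go: {5,9,10} 3  {6,8,10} 1  {7,8,10} 1  {8,9,10} 3
  4 to go: {0,6,8,10} 1  {3,7,8,10} 1  {5,8,9,10} 6  {6,7,8,10} 2  {6,8,9,10} 4  {7,8,9,10} 4
  5 to go: {0,6,7,8,10} 3  {0,6,8,9,10} 5  {2,3,7,8,10} 1  {3,6,7,8,10} 3  {3,7,8,9,10} 5  {4,5,8,9,10} 6  {5,6,8,9,10} 10  {5,7,8,9,10} 10  {6,7,8,9,10} 10
  6 to go: {0,3,6,7,8,10} 6  {0,5,6,8,9,10} 15  {0,6,7,8,9,10} 18  {1,2,3,7,8,10} 1  {2,3,6,7,8,10} 4  {2,3,7,8,9,10} 6  {3,5,7,8,9,10} 15  {3,6,7,8,9,10} 18  {4,5,6,8,9,10} 16  {4,5,7,8,9,10} 16  {5,6,7,8,9,10} 30
  7 to go: {0,2,3,6,7,8,10} 10  {0,3,6,7,8,9,10} 42  {0,4,5,6,8,9,10} 31  {0,5,6,7,8,9,10} 63  {1,2,3,6,7,8,10} 5  {1,2,3,7,8,9,10} 7  {2,3,5,7,8,9,10} 21  {2,3,6,7,8,9,10} 28  {3,4,5,7,8,9,10} 31  {3,5,6,7,8,9,10} 63  {4,5,6,7,8,9,10} 62
  8 to go: {0,1,2,3,6,7,8,10} 15  {0,2,3,6,7,8,9,10} 80  {0,3,5,6,7,8,9,10} 168  {0,4,5,6,7,8,9,10} 156  {1,2,3,5,7,8,9,10} 28  {1,2,3,6,7,8,9,10} 40  {2,3,4,5,7,8,9,10} 52  {2,3,5,6,7,8,9,10} 112  {3,4,5,6,7,8,9,10} 156
  9 to go: {0,1,2,3,6,7,8,9,10} 135  {0,2,3,5,6,7,8,9,10} 360  {0,3,4,5,6,7,8,9,10} 480  {1,2,3,4,5,7,8,9,10} 80  {1,2,3,5,6,7,8,9,10} 180  {2,3,4,5,6,7,8,9,10} 320
  if 0:i drops first: 580 orders
  if 1:l drops first: 1160 orders
  if 4:k drops first: 675 orders
heap linearizations: 2415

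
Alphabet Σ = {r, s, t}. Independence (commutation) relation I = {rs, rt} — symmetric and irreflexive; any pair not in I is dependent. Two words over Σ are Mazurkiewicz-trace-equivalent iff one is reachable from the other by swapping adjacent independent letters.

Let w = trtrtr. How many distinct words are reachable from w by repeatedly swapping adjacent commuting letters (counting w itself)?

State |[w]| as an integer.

0(t) covers ∅
1(r) covers ∅
2(t) covers 0:t
3(r) covers 1:r
4(t) covers 2:t
5(r) covers 3:r
floor of heap: 0:t, 1:r
completions by unplaced set U, small U first (add the entries for U minus each lowest piece of U):
  |U|=1: {4}:1  {5}:1
  |U|=2: {2,4}:1  {3,5}:1  {4,5}:2
  |U|=3: {0,2,4}:1  {1,3,5}:1  {2,4,5}:3  {3,4,5}:3
  |U|=4: {0,2,4,5}:4  {1,3,4,5}:4  {2,3,4,5}:6
  start at 0(t): 10
  start at 1(r): 10
sum over floor = 20

20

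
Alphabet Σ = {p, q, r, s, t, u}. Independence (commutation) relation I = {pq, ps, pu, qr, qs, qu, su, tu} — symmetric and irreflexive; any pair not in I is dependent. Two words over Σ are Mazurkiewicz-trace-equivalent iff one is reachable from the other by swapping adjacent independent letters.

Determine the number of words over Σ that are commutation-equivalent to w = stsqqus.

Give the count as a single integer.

42

piece 0:s — minimal
piece 1:t rests on {0:s}
piece 2:s rests on {1:t}
piece 3:q rests on {1:t}
piece 4:q rests on {3:q}
piece 5:u — minimal
piece 6:s rests on {2:s}
minimal pieces: {0:s, 5:u}
ways to finish when only these pieces remain (= sum over removing one remaining piece with nothing left below it):
  1 left: {4}→1  {5}→1  {6}→1
  2 left: {2,6}→1  {3,4}→1  {4,5}→2  {4,6}→2  {5,6}→2
  3 left: {2,4,6}→3  {2,5,6}→3  {3,4,5}→3  {3,4,6}→3  {4,5,6}→6
  4 left: {2,3,4,6}→6  {2,4,5,6}→12  {3,4,5,6}→12
  5 left: {1,2,3,4,6}→6  {2,3,4,5,6}→30
  placing 0:s first → 36 extensions
  placing 5:u first → 6 extensions
total linear extensions = 42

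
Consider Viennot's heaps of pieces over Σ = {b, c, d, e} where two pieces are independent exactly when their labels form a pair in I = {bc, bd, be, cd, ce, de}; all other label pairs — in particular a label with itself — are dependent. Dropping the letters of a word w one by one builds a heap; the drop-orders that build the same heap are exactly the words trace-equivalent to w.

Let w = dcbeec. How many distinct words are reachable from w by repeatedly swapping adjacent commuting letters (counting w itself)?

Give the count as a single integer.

180

0(d) covers ∅
1(c) covers ∅
2(b) covers ∅
3(e) covers ∅
4(e) covers 3:e
5(c) covers 1:c
floor of heap: 0:d, 1:c, 2:b, 3:e
completions by unplaced set U, small U first (add the entries for U minus each lowest piece of U):
  |U|=1: {0}:1  {2}:1  {4}:1  {5}:1
  |U|=2: {0,2}:2  {0,4}:2  {0,5}:2  {1,5}:1  {2,4}:2  {2,5}:2  {3,4}:1  {4,5}:2
  |U|=3: {0,1,5}:3  {0,2,4}:6  {0,2,5}:6  {0,3,4}:3  {0,4,5}:6  {1,2,5}:3  {1,4,5}:3  {2,3,4}:3  {2,4,5}:6  {3,4,5}:3
  |U|=4: {0,1,2,5}:12  {0,1,4,5}:12  {0,2,3,4}:12  {0,2,4,5}:24  {0,3,4,5}:12  {1,2,4,5}:12  {1,3,4,5}:6  {2,3,4,5}:12
  start at 0(d): 30
  start at 1(c): 60
  start at 2(b): 30
  start at 3(e): 60
sum over floor = 180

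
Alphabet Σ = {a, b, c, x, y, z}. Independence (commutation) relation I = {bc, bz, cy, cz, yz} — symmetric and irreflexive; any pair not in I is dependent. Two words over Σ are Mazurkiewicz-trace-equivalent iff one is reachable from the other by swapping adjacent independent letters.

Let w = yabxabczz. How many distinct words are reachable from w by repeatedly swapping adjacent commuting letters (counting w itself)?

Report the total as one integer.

12

0(y) covers ∅
1(a) covers 0:y
2(b) covers 1:a
3(x) covers 2:b
4(a) covers 3:x
5(b) covers 4:a
6(c) covers 4:a
7(z) covers 4:a
8(z) covers 7:z
floor of heap: 0:y
completions by unplaced set U, small U first (add the entries for U minus each lowest piece of U):
  |U|=1: {5}:1  {6}:1  {8}:1
  |U|=2: {5,6}:2  {5,8}:2  {6,8}:2  {7,8}:1
  |U|=3: {5,6,8}:6  {5,7,8}:3  {6,7,8}:3
  |U|=4: {5,6,7,8}:12
  |U|=5: {4,5,6,7,8}:12
  |U|=6: {3,4,5,6,7,8}:12
  |U|=7: {2,3,4,5,6,7,8}:12
  start at 0(y): 12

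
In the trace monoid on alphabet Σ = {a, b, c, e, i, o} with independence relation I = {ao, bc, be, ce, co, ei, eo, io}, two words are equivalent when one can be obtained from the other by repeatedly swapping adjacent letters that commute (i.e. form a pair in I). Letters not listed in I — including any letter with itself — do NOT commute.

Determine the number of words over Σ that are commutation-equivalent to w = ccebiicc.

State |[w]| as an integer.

#0=c has no predecessor
#1=c depends on [0:c]
#2=e has no predecessor
#3=b has no predecessor
#4=i depends on [1:c, 3:b]
#5=i depends on [4:i]
#6=c depends on [5:i]
#7=c depends on [6:c]
sources: [0:c, 2:e, 3:b]
N(rest) = Σ N(rest − s) over sources s of rest; N(one piece) = 1:
  size 1 → [2]=1  [7]=1
  size 2 → [2,7]=2  [6,7]=1
  size 3 → [2,6,7]=3  [5,6,7]=1
  size 4 → [2,5,6,7]=4  [4,5,6,7]=1
  size 5 → [1,4,5,6,7]=1  [2,4,5,6,7]=5  [3,4,5,6,7]=1
  size 6 → [0,1,4,5,6,7]=1  [1,2,4,5,6,7]=6  [1,3,4,5,6,7]=2  [2,3,4,5,6,7]=6
  first=0(c) contributes 14
  first=2(e) contributes 3
  first=3(b) contributes 7
|[w]| = 24

24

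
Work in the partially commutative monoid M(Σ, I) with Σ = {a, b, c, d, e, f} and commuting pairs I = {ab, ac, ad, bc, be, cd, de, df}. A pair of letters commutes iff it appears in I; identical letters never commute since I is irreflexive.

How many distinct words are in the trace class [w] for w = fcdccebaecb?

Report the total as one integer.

drop 0:f onto floor
drop 1:c onto {0:f}
drop 2:d onto floor
drop 3:c onto {1:c}
drop 4:c onto {3:c}
drop 5:e onto {4:c}
drop 6:b onto {0:f, 2:d}
drop 7:a onto {5:e}
drop 8:e onto {7:a}
drop 9:c onto {8:e}
drop 10:b onto {6:b}
ground layer = {0:f, 2:d}
drop-orders for the pieces not yet dropped (sum over which currently-grounded one goes next):
  1 to go: {9} 1  {10} 1
  2 to go: {6,10} 1  {8,9} 1  {9,10} 2
  3 to go: {2,6,10} 1  {6,9,10} 3  {7,8,9} 1  {8,9,10} 3
  4 to go: {2,6,9,10} 4  {5,7,8,9} 1  {6,8,9,10} 6  {7,8,9,10} 4
  5 to go: {2,6,8,9,10} 10  {4,5,7,8,9} 1  {5,7,8,9,10} 5  {6,7,8,9,10} 10
  6 to go: {2,6,7,8,9,10} 20  {3,4,5,7,8,9} 1  {4,5,7,8,9,10} 6  {5,6,7,8,9,10} 15
  7 to go: {1,3,4,5,7,8,9} 1  {2,5,6,7,8,9,10} 35  {3,4,5,7,8,9,10} 7  {4,5,6,7,8,9,10} 21
  8 to go: {1,3,4,5,7,8,9,10} 8  {2,4,5,6,7,8,9,10} 56  {3,4,5,6,7,8,9,10} 28
  9 to go: {1,3,4,5,6,7,8,9,10} 36  {2,3,4,5,6,7,8,9,10} 84
  if 0:f drops first: 120 orders
  if 2:d drops first: 36 orders
heap linearizations: 156

156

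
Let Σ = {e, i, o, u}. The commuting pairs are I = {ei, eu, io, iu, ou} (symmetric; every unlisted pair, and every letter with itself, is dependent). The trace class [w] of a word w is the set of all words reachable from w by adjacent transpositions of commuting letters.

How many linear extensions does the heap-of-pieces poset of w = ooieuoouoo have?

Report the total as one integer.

0(o) covers ∅
1(o) covers 0:o
2(i) covers ∅
3(e) covers 1:o
4(u) covers ∅
5(o) covers 3:e
6(o) covers 5:o
7(u) covers 4:u
8(o) covers 6:o
9(o) covers 8:o
floor of heap: 0:o, 2:i, 4:u
completions by unplaced set U, small U first (add the entries for U minus each lowest piece of U):
  |U|=1: {2}:1  {7}:1  {9}:1
  |U|=2: {2,7}:2  {2,9}:2  {4,7}:1  {7,9}:2  {8,9}:1
  |U|=3: {2,4,7}:3  {2,7,9}:6  {2,8,9}:3  {4,7,9}:3  {6,8,9}:1  {7,8,9}:3
  |U|=4: {2,4,7,9}:12  {2,6,8,9}:4  {2,7,8,9}:12  {4,7,8,9}:6  {5,6,8,9}:1  {6,7,8,9}:4
  |U|=5: {2,4,7,8,9}:30  {2,5,6,8,9}:5  {2,6,7,8,9}:20  {3,5,6,8,9}:1  {4,6,7,8,9}:10  {5,6,7,8,9}:5
  |U|=6: {1,3,5,6,8,9}:1  {2,3,5,6,8,9}:6  {2,4,6,7,8,9}:60  {2,5,6,7,8,9}:30  {3,5,6,7,8,9}:6  {4,5,6,7,8,9}:15
  |U|=7: {0,1,3,5,6,8,9}:1  {1,2,3,5,6,8,9}:7  {1,3,5,6,7,8,9}:7  {2,3,5,6,7,8,9}:42  {2,4,5,6,7,8,9}:105  {3,4,5,6,7,8,9}:21
  |U|=8: {0,1,2,3,5,6,8,9}:8  {0,1,3,5,6,7,8,9}:8  {1,2,3,5,6,7,8,9}:56  {1,3,4,5,6,7,8,9}:28  {2,3,4,5,6,7,8,9}:168
  start at 0(o): 252
  start at 2(i): 36
  start at 4(u): 72
sum over floor = 360

360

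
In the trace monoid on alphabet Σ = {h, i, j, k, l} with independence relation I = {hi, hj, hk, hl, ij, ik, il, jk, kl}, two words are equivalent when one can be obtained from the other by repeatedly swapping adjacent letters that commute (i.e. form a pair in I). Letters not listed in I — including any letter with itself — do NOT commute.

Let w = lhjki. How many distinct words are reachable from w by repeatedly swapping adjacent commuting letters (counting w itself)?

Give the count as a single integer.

drop 0:l onto floor
drop 1:h onto floor
drop 2:j onto {0:l}
drop 3:k onto floor
drop 4:i onto floor
ground layer = {0:l, 1:h, 3:k, 4:i}
drop-orders for the pieces not yet dropped (sum over which currently-grounded one goes next):
  1 to go: {1} 1  {2} 1  {3} 1  {4} 1
  2 to go: {0,2} 1  {1,2} 2  {1,3} 2  {1,4} 2  {2,3} 2  {2,4} 2  {3,4} 2
  3 to go: {0,1,2} 3  {0,2,3} 3  {0,2,4} 3  {1,2,3} 6  {1,2,4} 6  {1,3,4} 6  {2,3,4} 6
  if 0:l drops first: 24 orders
  if 1:h drops first: 12 orders
  if 3:k drops first: 12 orders
  if 4:i drops first: 12 orders
heap linearizations: 60

60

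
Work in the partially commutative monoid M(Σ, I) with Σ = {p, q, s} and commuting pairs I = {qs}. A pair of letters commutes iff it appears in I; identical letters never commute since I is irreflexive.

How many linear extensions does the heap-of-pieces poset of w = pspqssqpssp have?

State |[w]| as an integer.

6

0(p) covers ∅
1(s) covers 0:p
2(p) covers 1:s
3(q) covers 2:p
4(s) covers 2:p
5(s) covers 4:s
6(q) covers 3:q
7(p) covers 5:s, 6:q
8(s) covers 7:p
9(s) covers 8:s
10(p) covers 9:s
floor of heap: 0:p
completions by unplaced set U, small U first (add the entries for U minus each lowest piece of U):
  |U|=1: {10}:1
  |U|=2: {9,10}:1
  |U|=3: {8,9,10}:1
  |U|=4: {7,8,9,10}:1
  |U|=5: {5,7,8,9,10}:1  {6,7,8,9,10}:1
  |U|=6: {3,6,7,8,9,10}:1  {4,5,7,8,9,10}:1  {5,6,7,8,9,10}:2
  |U|=7: {3,5,6,7,8,9,10}:3  {4,5,6,7,8,9,10}:3
  |U|=8: {3,4,5,6,7,8,9,10}:6
  |U|=9: {2,3,4,5,6,7,8,9,10}:6
  start at 0(p): 6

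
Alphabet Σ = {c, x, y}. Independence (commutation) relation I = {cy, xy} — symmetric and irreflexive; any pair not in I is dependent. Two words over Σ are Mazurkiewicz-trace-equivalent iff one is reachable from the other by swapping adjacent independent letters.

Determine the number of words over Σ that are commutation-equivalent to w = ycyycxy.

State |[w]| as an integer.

35

#0=y has no predecessor
#1=c has no predecessor
#2=y depends on [0:y]
#3=y depends on [2:y]
#4=c depends on [1:c]
#5=x depends on [4:c]
#6=y depends on [3:y]
sources: [0:y, 1:c]
N(rest) = Σ N(rest − s) over sources s of rest; N(one piece) = 1:
  size 1 → [5]=1  [6]=1
  size 2 → [3,6]=1  [4,5]=1  [5,6]=2
  size 3 → [1,4,5]=1  [2,3,6]=1  [3,5,6]=3  [4,5,6]=3
  size 4 → [0,2,3,6]=1  [1,4,5,6]=4  [2,3,5,6]=4  [3,4,5,6]=6
  size 5 → [0,2,3,5,6]=5  [1,3,4,5,6]=10  [2,3,4,5,6]=10
  first=0(y) contributes 20
  first=1(c) contributes 15
|[w]| = 35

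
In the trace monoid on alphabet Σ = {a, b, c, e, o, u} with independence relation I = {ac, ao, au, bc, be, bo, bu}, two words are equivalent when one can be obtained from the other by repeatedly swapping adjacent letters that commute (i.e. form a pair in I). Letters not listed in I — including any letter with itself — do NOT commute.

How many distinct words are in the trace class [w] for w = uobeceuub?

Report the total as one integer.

#0=u has no predecessor
#1=o depends on [0:u]
#2=b has no predecessor
#3=e depends on [1:o]
#4=c depends on [3:e]
#5=e depends on [4:c]
#6=u depends on [5:e]
#7=u depends on [6:u]
#8=b depends on [2:b]
sources: [0:u, 2:b]
N(rest) = Σ N(rest − s) over sources s of rest; N(one piece) = 1:
  size 1 → [7]=1  [8]=1
  size 2 → [2,8]=1  [6,7]=1  [7,8]=2
  size 3 → [2,7,8]=3  [5,6,7]=1  [6,7,8]=3
  size 4 → [2,6,7,8]=6  [4,5,6,7]=1  [5,6,7,8]=4
  size 5 → [2,5,6,7,8]=10  [3,4,5,6,7]=1  [4,5,6,7,8]=5
  size 6 → [1,3,4,5,6,7]=1  [2,4,5,6,7,8]=15  [3,4,5,6,7,8]=6
  size 7 → [0,1,3,4,5,6,7]=1  [1,3,4,5,6,7,8]=7  [2,3,4,5,6,7,8]=21
  first=0(u) contributes 28
  first=2(b) contributes 8
|[w]| = 36

36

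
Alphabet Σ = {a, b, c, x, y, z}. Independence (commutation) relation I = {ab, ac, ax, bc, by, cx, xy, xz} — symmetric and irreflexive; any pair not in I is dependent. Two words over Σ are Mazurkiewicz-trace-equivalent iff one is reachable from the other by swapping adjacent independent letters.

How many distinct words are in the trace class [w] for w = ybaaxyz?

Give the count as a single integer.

#0=y has no predecessor
#1=b has no predecessor
#2=a depends on [0:y]
#3=a depends on [2:a]
#4=x depends on [1:b]
#5=y depends on [3:a]
#6=z depends on [1:b, 5:y]
sources: [0:y, 1:b]
N(rest) = Σ N(rest − s) over sources s of rest; N(one piece) = 1:
  size 1 → [4]=1  [6]=1
  size 2 → [4,6]=2  [5,6]=1
  size 3 → [1,4,6]=2  [3,5,6]=1  [4,5,6]=3
  size 4 → [1,4,5,6]=5  [2,3,5,6]=1  [3,4,5,6]=4
  size 5 → [0,2,3,5,6]=1  [1,3,4,5,6]=9  [2,3,4,5,6]=5
  first=0(y) contributes 14
  first=1(b) contributes 6
|[w]| = 20

20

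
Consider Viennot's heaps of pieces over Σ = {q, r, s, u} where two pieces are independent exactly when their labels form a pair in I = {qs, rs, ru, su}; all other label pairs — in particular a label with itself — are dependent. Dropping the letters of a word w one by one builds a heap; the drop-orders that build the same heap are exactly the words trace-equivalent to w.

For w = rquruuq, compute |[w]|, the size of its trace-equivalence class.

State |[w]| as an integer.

4

drop 0:r onto floor
drop 1:q onto {0:r}
drop 2:u onto {1:q}
drop 3:r onto {1:q}
drop 4:u onto {2:u}
drop 5:u onto {4:u}
drop 6:q onto {3:r, 5:u}
ground layer = {0:r}
drop-orders for the pieces not yet dropped (sum over which currently-grounded one goes next):
  1 to go: {6} 1
  2 to go: {3,6} 1  {5,6} 1
  3 to go: {3,5,6} 2  {4,5,6} 1
  4 to go: {2,4,5,6} 1  {3,4,5,6} 3
  5 to go: {2,3,4,5,6} 4
  if 0:r drops first: 4 orders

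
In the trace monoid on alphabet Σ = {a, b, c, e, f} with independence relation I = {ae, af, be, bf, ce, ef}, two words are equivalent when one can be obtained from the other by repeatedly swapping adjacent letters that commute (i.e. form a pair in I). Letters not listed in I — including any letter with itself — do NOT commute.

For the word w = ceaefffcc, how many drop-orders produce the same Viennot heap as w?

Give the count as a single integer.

piece 0:c — minimal
piece 1:e — minimal
piece 2:a rests on {0:c}
piece 3:e rests on {1:e}
piece 4:f rests on {0:c}
piece 5:f rests on {4:f}
piece 6:f rests on {5:f}
piece 7:c rests on {2:a, 6:f}
piece 8:c rests on {7:c}
minimal pieces: {0:c, 1:e}
ways to finish when only these pieces remain (= sum over removing one remaining piece with nothing left below it):
  1 left: {3}→1  {8}→1
  2 left: {1,3}→1  {3,8}→2  {7,8}→1
  3 left: {1,3,8}→3  {2,7,8}→1  {3,7,8}→3  {6,7,8}→1
  4 left: {1,3,7,8}→6  {2,3,7,8}→4  {2,6,7,8}→2  {3,6,7,8}→4  {5,6,7,8}→1
  5 left: {1,2,3,7,8}→10  {1,3,6,7,8}→10  {2,3,6,7,8}→10  {2,5,6,7,8}→3  {3,5,6,7,8}→5  {4,5,6,7,8}→1
  6 left: {1,2,3,6,7,8}→30  {1,3,5,6,7,8}→15  {2,3,5,6,7,8}→18  {2,4,5,6,7,8}→4  {3,4,5,6,7,8}→6
  7 left: {0,2,4,5,6,7,8}→4  {1,2,3,5,6,7,8}→63  {1,3,4,5,6,7,8}→21  {2,3,4,5,6,7,8}→28
  placing 0:c first → 112 extensions
  placing 1:e first → 32 extensions
total linear extensions = 144

144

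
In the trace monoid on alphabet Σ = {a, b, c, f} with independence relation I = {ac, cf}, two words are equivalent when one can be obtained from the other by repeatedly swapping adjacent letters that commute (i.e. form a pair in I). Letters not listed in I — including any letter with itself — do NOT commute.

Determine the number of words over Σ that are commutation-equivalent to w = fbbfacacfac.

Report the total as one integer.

56

drop 0:f onto floor
drop 1:b onto {0:f}
drop 2:b onto {1:b}
drop 3:f onto {2:b}
drop 4:a onto {3:f}
drop 5:c onto {2:b}
drop 6:a onto {4:a}
drop 7:c onto {5:c}
drop 8:f onto {6:a}
drop 9:a onto {8:f}
drop 10:c onto {7:c}
ground layer = {0:f}
drop-orders for the pieces not yet dropped (sum over which currently-grounded one goes next):
  1 to go: {9} 1  {10} 1
  2 to go: {7,10} 1  {8,9} 1  {9,10} 2
  3 to go: {5,7,10} 1  {6,8,9} 1  {7,9,10} 3  {8,9,10} 3
  4 to go: {4,6,8,9} 1  {5,7,9,10} 4  {6,8,9,10} 4  {7,8,9,10} 6
  5 to go: {3,4,6,8,9} 1  {4,6,8,9,10} 5  {5,7,8,9,10} 10  {6,7,8,9,10} 10
  6 to go: {3,4,6,8,9,10} 6  {4,6,7,8,9,10} 15  {5,6,7,8,9,10} 20
  7 to go: {3,4,6,7,8,9,10} 21  {4,5,6,7,8,9,10} 35
  8 to go: {3,4,5,6,7,8,9,10} 56
  9 to go: {2,3,4,5,6,7,8,9,10} 56
  if 0:f drops first: 56 orders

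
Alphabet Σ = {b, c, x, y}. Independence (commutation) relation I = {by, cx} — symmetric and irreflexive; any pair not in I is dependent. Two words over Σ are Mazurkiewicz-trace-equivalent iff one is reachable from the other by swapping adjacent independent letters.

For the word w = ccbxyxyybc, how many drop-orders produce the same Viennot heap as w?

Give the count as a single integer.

0(c) covers ∅
1(c) covers 0:c
2(b) covers 1:c
3(x) covers 2:b
4(y) covers 3:x
5(x) covers 4:y
6(y) covers 5:x
7(y) covers 6:y
8(b) covers 5:x
9(c) covers 7:y, 8:b
floor of heap: 0:c
completions by unplaced set U, small U first (add the entries for U minus each lowest piece of U):
  |U|=1: {9}:1
  |U|=2: {7,9}:1  {8,9}:1
  |U|=3: {6,7,9}:1  {7,8,9}:2
  |U|=4: {6,7,8,9}:3
  |U|=5: {5,6,7,8,9}:3
  |U|=6: {4,5,6,7,8,9}:3
  |U|=7: {3,4,5,6,7,8,9}:3
  |U|=8: {2,3,4,5,6,7,8,9}:3
  start at 0(c): 3

3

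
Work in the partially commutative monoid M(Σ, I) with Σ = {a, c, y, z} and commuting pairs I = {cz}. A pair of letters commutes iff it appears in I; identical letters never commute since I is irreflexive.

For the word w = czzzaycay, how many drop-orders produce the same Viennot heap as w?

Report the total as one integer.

#0=c has no predecessor
#1=z has no predecessor
#2=z depends on [1:z]
#3=z depends on [2:z]
#4=a depends on [0:c, 3:z]
#5=y depends on [4:a]
#6=c depends on [5:y]
#7=a depends on [6:c]
#8=y depends on [7:a]
sources: [0:c, 1:z]
N(rest) = Σ N(rest − s) over sources s of rest; N(one piece) = 1:
  size 1 → [8]=1
  size 2 → [7,8]=1
  size 3 → [6,7,8]=1
  size 4 → [5,6,7,8]=1
  size 5 → [4,5,6,7,8]=1
  size 6 → [0,4,5,6,7,8]=1  [3,4,5,6,7,8]=1
  size 7 → [0,3,4,5,6,7,8]=2  [2,3,4,5,6,7,8]=1
  first=0(c) contributes 1
  first=1(z) contributes 3
|[w]| = 4

4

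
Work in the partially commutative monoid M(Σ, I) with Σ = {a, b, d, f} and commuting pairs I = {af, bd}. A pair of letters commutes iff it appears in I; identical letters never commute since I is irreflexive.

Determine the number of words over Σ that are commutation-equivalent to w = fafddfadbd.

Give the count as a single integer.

piece 0:f — minimal
piece 1:a — minimal
piece 2:f rests on {0:f}
piece 3:d rests on {1:a, 2:f}
piece 4:d rests on {3:d}
piece 5:f rests on {4:d}
piece 6:a rests on {4:d}
piece 7:d rests on {5:f, 6:a}
piece 8:b rests on {5:f, 6:a}
piece 9:d rests on {7:d}
minimal pieces: {0:f, 1:a}
ways to finish when only these pieces remain (= sum over removing one remaining piece with nothing left below it):
  1 left: {8}→1  {9}→1
  2 left: {7,9}→1  {8,9}→2
  3 left: {7,8,9}→3
  4 left: {5,7,8,9}→3  {6,7,8,9}→3
  5 left: {5,6,7,8,9}→6
  6 left: {4,5,6,7,8,9}→6
  7 left: {3,4,5,6,7,8,9}→6
  8 left: {1,3,4,5,6,7,8,9}→6  {2,3,4,5,6,7,8,9}→6
  placing 0:f first → 12 extensions
  placing 1:a first → 6 extensions
total linear extensions = 18

18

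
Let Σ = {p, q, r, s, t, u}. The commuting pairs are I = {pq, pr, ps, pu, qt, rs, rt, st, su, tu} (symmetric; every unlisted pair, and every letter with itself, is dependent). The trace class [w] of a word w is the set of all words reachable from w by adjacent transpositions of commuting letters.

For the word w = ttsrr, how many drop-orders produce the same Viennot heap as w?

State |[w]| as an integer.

30

#0=t has no predecessor
#1=t depends on [0:t]
#2=s has no predecessor
#3=r has no predecessor
#4=r depends on [3:r]
sources: [0:t, 2:s, 3:r]
N(rest) = Σ N(rest − s) over sources s of rest; N(one piece) = 1:
  size 1 → [1]=1  [2]=1  [4]=1
  size 2 → [0,1]=1  [1,2]=2  [1,4]=2  [2,4]=2  [3,4]=1
  size 3 → [0,1,2]=3  [0,1,4]=3  [1,2,4]=6  [1,3,4]=3  [2,3,4]=3
  first=0(t) contributes 12
  first=2(s) contributes 6
  first=3(r) contributes 12
|[w]| = 30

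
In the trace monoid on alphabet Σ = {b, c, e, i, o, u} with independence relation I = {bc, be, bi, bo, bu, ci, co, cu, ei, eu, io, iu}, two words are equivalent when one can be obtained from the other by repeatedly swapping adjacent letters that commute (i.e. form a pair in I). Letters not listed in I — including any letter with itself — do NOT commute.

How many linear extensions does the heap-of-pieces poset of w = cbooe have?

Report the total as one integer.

15

0(c) covers ∅
1(b) covers ∅
2(o) covers ∅
3(o) covers 2:o
4(e) covers 0:c, 3:o
floor of heap: 0:c, 1:b, 2:o
completions by unplaced set U, small U first (add the entries for U minus each lowest piece of U):
  |U|=1: {1}:1  {4}:1
  |U|=2: {0,4}:1  {1,4}:2  {3,4}:1
  |U|=3: {0,1,4}:3  {0,3,4}:2  {1,3,4}:3  {2,3,4}:1
  start at 0(c): 4
  start at 1(b): 3
  start at 2(o): 8
sum over floor = 15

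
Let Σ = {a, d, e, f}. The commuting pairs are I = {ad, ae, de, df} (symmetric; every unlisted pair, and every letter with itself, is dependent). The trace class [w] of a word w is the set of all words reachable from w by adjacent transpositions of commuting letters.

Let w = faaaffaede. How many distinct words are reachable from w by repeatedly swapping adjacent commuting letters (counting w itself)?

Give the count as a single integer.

piece 0:f — minimal
piece 1:a rests on {0:f}
piece 2:a rests on {1:a}
piece 3:a rests on {2:a}
piece 4:f rests on {3:a}
piece 5:f rests on {4:f}
piece 6:a rests on {5:f}
piece 7:e rests on {5:f}
piece 8:d — minimal
piece 9:e rests on {7:e}
minimal pieces: {0:f, 8:d}
ways to finish when only these pieces remain (= sum over removing one remaining piece with nothing left below it):
  1 left: {6}→1  {8}→1  {9}→1
  2 left: {6,8}→2  {6,9}→2  {7,9}→1  {8,9}→2
  3 left: {6,7,9}→3  {6,8,9}→6  {7,8,9}→3
  4 left: {5,6,7,9}→3  {6,7,8,9}→12
  5 left: {4,5,6,7,9}→3  {5,6,7,8,9}→15
  6 left: {3,4,5,6,7,9}→3  {4,5,6,7,8,9}→18
  7 left: {2,3,4,5,6,7,9}→3  {3,4,5,6,7,8,9}→21
  8 left: {1,2,3,4,5,6,7,9}→3  {2,3,4,5,6,7,8,9}→24
  placing 0:f first → 27 extensions
  placing 8:d first → 3 extensions
total linear extensions = 30

30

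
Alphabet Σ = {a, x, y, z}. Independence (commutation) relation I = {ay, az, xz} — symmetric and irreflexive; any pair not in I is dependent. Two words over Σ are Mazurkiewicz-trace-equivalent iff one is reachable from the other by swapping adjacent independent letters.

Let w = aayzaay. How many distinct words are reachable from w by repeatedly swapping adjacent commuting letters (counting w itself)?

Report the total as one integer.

35

#0=a has no predecessor
#1=a depends on [0:a]
#2=y has no predecessor
#3=z depends on [2:y]
#4=a depends on [1:a]
#5=a depends on [4:a]
#6=y depends on [3:z]
sources: [0:a, 2:y]
N(rest) = Σ N(rest − s) over sources s of rest; N(one piece) = 1:
  size 1 → [5]=1  [6]=1
  size 2 → [3,6]=1  [4,5]=1  [5,6]=2
  size 3 → [1,4,5]=1  [2,3,6]=1  [3,5,6]=3  [4,5,6]=3
  size 4 → [0,1,4,5]=1  [1,4,5,6]=4  [2,3,5,6]=4  [3,4,5,6]=6
  size 5 → [0,1,4,5,6]=5  [1,3,4,5,6]=10  [2,3,4,5,6]=10
  first=0(a) contributes 20
  first=2(y) contributes 15
|[w]| = 35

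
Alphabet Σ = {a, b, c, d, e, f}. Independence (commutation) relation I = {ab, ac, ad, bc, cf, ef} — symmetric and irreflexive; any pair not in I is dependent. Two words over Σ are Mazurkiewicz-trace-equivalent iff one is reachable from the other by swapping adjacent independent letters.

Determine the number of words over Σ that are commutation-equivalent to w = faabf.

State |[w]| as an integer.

0(f) covers ∅
1(a) covers 0:f
2(a) covers 1:a
3(b) covers 0:f
4(f) covers 2:a, 3:b
floor of heap: 0:f
completions by unplaced set U, small U first (add the entries for U minus each lowest piece of U):
  |U|=1: {4}:1
  |U|=2: {2,4}:1  {3,4}:1
  |U|=3: {1,2,4}:1  {2,3,4}:2
  start at 0(f): 3

3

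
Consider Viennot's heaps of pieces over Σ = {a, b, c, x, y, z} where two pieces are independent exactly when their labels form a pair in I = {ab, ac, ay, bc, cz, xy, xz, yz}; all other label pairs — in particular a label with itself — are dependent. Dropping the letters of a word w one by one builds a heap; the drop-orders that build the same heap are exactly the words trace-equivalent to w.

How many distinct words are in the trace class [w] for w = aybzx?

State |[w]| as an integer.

#0=a has no predecessor
#1=y has no predecessor
#2=b depends on [1:y]
#3=z depends on [0:a, 2:b]
#4=x depends on [0:a, 2:b]
sources: [0:a, 1:y]
N(rest) = Σ N(rest − s) over sources s of rest; N(one piece) = 1:
  size 1 → [3]=1  [4]=1
  size 2 → [3,4]=2
  size 3 → [0,3,4]=2  [2,3,4]=2
  first=0(a) contributes 2
  first=1(y) contributes 4
|[w]| = 6

6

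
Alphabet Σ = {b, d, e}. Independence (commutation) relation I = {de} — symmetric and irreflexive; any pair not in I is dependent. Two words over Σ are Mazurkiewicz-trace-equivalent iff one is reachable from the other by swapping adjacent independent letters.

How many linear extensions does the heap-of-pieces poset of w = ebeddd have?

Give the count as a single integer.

piece 0:e — minimal
piece 1:b rests on {0:e}
piece 2:e rests on {1:b}
piece 3:d rests on {1:b}
piece 4:d rests on {3:d}
piece 5:d rests on {4:d}
minimal pieces: {0:e}
ways to finish when only these pieces remain (= sum over removing one remaining piece with nothing left below it):
  1 left: {2}→1  {5}→1
  2 left: {2,5}→2  {4,5}→1
  3 left: {2,4,5}→3  {3,4,5}→1
  4 left: {2,3,4,5}→4
  placing 0:e first → 4 extensions

4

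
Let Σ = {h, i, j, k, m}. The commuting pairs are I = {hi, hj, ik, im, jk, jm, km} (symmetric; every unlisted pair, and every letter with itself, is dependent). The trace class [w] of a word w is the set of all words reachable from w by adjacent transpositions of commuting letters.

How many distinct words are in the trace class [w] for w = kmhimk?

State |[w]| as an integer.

drop 0:k onto floor
drop 1:m onto floor
drop 2:h onto {0:k, 1:m}
drop 3:i onto floor
drop 4:m onto {2:h}
drop 5:k onto {2:h}
ground layer = {0:k, 1:m, 3:i}
drop-orders for the pieces not yet dropped (sum over which currently-grounded one goes next):
  1 to go: {3} 1  {4} 1  {5} 1
  2 to go: {3,4} 2  {3,5} 2  {4,5} 2
  3 to go: {2,4,5} 2  {3,4,5} 6
  4 to go: {0,2,4,5} 2  {1,2,4,5} 2  {2,3,4,5} 8
  if 0:k drops first: 10 orders
  if 1:m drops first: 10 orders
  if 3:i drops first: 4 orders
heap linearizations: 24

24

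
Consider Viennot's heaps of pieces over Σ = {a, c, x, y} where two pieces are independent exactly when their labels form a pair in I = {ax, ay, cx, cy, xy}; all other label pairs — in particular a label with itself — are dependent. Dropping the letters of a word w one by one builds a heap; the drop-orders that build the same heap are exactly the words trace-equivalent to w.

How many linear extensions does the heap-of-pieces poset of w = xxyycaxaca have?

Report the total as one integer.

2520

drop 0:x onto floor
drop 1:x onto {0:x}
drop 2:y onto floor
drop 3:y onto {2:y}
drop 4:c onto floor
drop 5:a onto {4:c}
drop 6:x onto {1:x}
drop 7:a onto {5:a}
drop 8:c onto {7:a}
drop 9:a onto {8:c}
ground layer = {0:x, 2:y, 4:c}
drop-orders for the pieces not yet dropped (sum over which currently-grounded one goes next):
  1 to go: {3} 1  {6} 1  {9} 1
  2 to go: {1,6} 1  {2,3} 1  {3,6} 2  {3,9} 2  {6,9} 2  {8,9} 1
  3 to go: {0,1,6} 1  {1,3,6} 3  {1,6,9} 3  {2,3,6} 3  {2,3,9} 3  {3,6,9} 6  {3,8,9} 3  {6,8,9} 3  {7,8,9} 1
  4 to go: {0,1,3,6} 4  {0,1,6,9} 4  {1,2,3,6} 6  {1,3,6,9} 12  {1,6,8,9} 6  {2,3,6,9} 12  {2,3,8,9} 6  {3,6,8,9} 12  {3,7,8,9} 4  {5,7,8,9} 1  {6,7,8,9} 4
  5 to go: {0,1,2,3,6} 10  {0,1,3,6,9} 20  {0,1,6,8,9} 10  {1,2,3,6,9} 30  {1,3,6,8,9} 30  {1,6,7,8,9} 10  {2,3,6,8,9} 30  {2,3,7,8,9} 10  {3,5,7,8,9} 5  {3,6,7,8,9} 20  {4,5,7,8,9} 1  {5,6,7,8,9} 5
  6 to go: {0,1,2,3,6,9} 60  {0,1,3,6,8,9} 60  {0,1,6,7,8,9} 20  {1,2,3,6,8,9} 90  {1,3,6,7,8,9} 60  {1,5,6,7,8,9} 15  {2,3,5,7,8,9} 15  {2,3,6,7,8,9} 60  {3,4,5,7,8,9} 6  {3,5,6,7,8,9} 30  {4,5,6,7,8,9} 6
  7 to go: {0,1,2,3,6,8,9} 210  {0,1,3,6,7,8,9} 140  {0,1,5,6,7,8,9} 35  {1,2,3,6,7,8,9} 210  {1,3,5,6,7,8,9} 105  {1,4,5,6,7,8,9} 21  {2,3,4,5,7,8,9} 21  {2,3,5,6,7,8,9} 105  {3,4,5,6,7,8,9} 42
  8 to go: {0,1,2,3,6,7,8,9} 560  {0,1,3,5,6,7,8,9} 280  {0,1,4,5,6,7,8,9} 56  {1,2,3,5,6,7,8,9} 420  {1,3,4,5,6,7,8,9} 168  {2,3,4,5,6,7,8,9} 168
  if 0:x drops first: 756 orders
  if 2:y drops first: 504 orders
  if 4:c drops first: 1260 orders
heap linearizations: 2520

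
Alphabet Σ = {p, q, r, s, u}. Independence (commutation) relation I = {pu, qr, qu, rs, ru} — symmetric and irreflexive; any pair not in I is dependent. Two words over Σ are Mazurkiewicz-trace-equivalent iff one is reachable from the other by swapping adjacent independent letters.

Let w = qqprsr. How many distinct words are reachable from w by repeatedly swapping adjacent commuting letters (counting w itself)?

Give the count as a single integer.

0(q) covers ∅
1(q) covers 0:q
2(p) covers 1:q
3(r) covers 2:p
4(s) covers 2:p
5(r) covers 3:r
floor of heap: 0:q
completions by unplaced set U, small U first (add the entries for U minus each lowest piece of U):
  |U|=1: {4}:1  {5}:1
  |U|=2: {3,5}:1  {4,5}:2
  |U|=3: {3,4,5}:3
  |U|=4: {2,3,4,5}:3
  start at 0(q): 3

3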